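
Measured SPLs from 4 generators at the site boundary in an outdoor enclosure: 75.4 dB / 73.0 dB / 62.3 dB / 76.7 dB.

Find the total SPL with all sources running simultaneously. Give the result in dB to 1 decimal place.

Σ 10^(Lᵢ/10) = 1.031e+08.
Combined level = 10 log₁₀(1.031e+08) = 80.1 dB.

80.1 dB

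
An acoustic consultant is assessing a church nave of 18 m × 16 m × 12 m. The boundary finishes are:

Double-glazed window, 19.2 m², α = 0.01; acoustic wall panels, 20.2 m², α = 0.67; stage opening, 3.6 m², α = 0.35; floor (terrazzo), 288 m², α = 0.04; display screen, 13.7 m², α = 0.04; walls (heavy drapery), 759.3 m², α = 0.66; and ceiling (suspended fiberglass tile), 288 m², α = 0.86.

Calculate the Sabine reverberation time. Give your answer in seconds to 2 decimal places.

0.72 s

A = Σ Sᵢαᵢ = 19.2*0.01 + 20.2*0.67 + 3.6*0.35 + 288*0.04 + 13.7*0.04 + 759.3*0.66 + 288*0.86 = 775.872 sabins.
Volume V = 18 × 16 × 12 = 3456 m³.
RT60 = 0.161 · V / A = 0.161 × 3456 / 775.872 = 0.72 s.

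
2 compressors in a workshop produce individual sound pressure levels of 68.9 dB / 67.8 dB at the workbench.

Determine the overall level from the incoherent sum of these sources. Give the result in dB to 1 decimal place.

Converting to relative power and adding: 10^(68.9/10) + 10^(67.8/10) = 1.379e+07.
L_total = 10·log₁₀(1.379e+07) = 71.4 dB.

71.4 dB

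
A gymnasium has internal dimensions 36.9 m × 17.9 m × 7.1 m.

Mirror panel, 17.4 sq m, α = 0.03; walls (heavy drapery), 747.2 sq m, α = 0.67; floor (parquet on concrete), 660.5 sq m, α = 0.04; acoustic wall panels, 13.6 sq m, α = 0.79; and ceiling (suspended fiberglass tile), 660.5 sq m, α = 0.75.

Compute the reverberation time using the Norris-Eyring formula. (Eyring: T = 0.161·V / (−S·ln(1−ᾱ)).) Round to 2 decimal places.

0.53 s

S = Σ Sᵢ = 2099.2 sq m.
Absorption A = 17.4·0.03 + 747.2·0.67 + 660.5·0.04 + 13.6·0.79 + 660.5·0.75 = 1033.685 sabins.
ᾱ = 1033.685 / 2099.2 = 0.4924.
Eyring denominator: −S ln(1−ᾱ) = 1423.387.
V = 36.9 × 17.9 × 7.1 = 4689.621 m³.
RT60 = 0.161 × 4689.621 / 1423.387 = 0.53 s.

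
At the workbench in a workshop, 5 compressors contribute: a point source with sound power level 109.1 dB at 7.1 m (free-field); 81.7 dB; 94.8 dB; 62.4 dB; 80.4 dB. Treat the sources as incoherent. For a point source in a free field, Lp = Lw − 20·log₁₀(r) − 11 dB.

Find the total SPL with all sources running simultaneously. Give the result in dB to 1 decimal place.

Source at 7.1 m: Lp = 109.1 − 20·log₁₀(7.1) − 11 = 81.1 dB.
Sum in the linear (power) domain: Σ 10^(Lᵢ/10) = 10^(81.1/10) + 10^(81.7/10) + 10^(94.8/10) + 10^(62.4/10) + 10^(80.4/10) = 3.408e+09.
Combined level = 10 log₁₀(3.408e+09) = 95.3 dB.

95.3 dB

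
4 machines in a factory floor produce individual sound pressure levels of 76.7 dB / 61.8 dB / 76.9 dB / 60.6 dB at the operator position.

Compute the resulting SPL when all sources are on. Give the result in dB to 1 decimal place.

Σ 10^(Lᵢ/10) = 9.841e+07.
Combined level = 10 log₁₀(9.841e+07) = 79.9 dB.

79.9 dB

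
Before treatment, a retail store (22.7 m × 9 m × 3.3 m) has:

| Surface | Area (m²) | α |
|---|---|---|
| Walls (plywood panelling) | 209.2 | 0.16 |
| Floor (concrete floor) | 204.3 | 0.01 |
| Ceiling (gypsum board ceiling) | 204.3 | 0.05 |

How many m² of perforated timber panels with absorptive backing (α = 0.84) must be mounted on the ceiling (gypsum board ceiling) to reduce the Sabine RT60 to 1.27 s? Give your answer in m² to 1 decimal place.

50.3

Summing Sᵢαᵢ: 33.472 + 2.043 + 10.215 → A₁ = 45.730 sabins.
V = 674.19 m³. Target absorption A₂ = 0.161 × 674.19 / 1.27 = 85.468 sabins.
Absorption to add: 85.468 − 45.730 = 39.738 sabins.
Net gain per m²: Δα = 0.84 − 0.05 = 0.79.
Area = ΔA/Δα = 39.738/0.79 = 50.3 m².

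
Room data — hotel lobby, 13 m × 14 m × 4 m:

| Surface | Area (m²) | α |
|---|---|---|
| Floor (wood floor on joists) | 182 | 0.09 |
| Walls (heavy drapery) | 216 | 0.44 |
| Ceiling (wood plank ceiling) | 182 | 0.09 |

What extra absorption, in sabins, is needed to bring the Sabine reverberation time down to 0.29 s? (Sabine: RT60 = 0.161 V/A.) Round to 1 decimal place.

276.4 sabins

Summing Sᵢαᵢ: 16.380 + 95.040 + 16.380 → A₁ = 127.800 sabins.
For T = 0.29 s, need A₂ = 0.161·V/T = 0.161·728/0.29 = 404.166 sabins.
Additional absorption ΔA = 404.166 − 127.800 = 276.4 sabins.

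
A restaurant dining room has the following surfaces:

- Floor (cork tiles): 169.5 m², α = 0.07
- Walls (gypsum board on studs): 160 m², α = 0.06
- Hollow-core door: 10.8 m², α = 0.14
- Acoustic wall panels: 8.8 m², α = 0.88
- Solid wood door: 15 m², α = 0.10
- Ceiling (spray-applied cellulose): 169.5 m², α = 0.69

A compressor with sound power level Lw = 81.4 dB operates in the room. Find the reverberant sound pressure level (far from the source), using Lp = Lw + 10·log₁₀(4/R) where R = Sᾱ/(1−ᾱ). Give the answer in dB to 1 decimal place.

64.3 dB

Σ(Sᵢαᵢ) = 169.5·0.07 + 160·0.06 + 10.8·0.14 + 8.8·0.88 + 15·0.10 + 169.5·0.69 = 149.176; total area S = 533.6 m².
ᾱ = 0.2796, so room constant R = A/(1−ᾱ) = 207.074 m².
Lp = 81.4 + 10·log₁₀(4/207.074) = 81.4 + (-17.14) = 64.3 dB.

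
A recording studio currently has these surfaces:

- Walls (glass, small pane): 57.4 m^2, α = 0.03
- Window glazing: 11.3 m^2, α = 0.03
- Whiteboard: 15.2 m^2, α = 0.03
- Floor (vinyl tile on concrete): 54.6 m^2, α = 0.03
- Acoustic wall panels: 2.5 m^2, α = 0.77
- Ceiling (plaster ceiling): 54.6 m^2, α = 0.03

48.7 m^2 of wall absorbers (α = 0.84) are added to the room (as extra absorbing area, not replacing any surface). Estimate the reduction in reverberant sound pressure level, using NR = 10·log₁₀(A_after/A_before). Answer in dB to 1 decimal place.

Summing Sᵢαᵢ: 1.722 + 0.339 + 0.456 + 1.638 + 1.925 + 1.638 → A_before = 7.718 sabins.
Added absorption = 48.7 × 0.84 = 40.908 sabins.
New total A_after = 48.626 sabins.
NR = 10·log₁₀(48.626/7.718) = 8.0 dB.

8.0 dB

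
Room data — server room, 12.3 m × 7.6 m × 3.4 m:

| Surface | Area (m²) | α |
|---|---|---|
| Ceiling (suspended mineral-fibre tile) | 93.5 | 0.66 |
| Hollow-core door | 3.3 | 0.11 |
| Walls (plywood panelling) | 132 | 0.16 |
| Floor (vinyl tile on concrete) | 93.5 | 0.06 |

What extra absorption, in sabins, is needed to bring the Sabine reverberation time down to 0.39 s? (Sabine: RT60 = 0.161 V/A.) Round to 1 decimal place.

42.4 sabins

Summing Sᵢαᵢ: 61.710 + 0.363 + 21.120 + 5.610 → A₁ = 88.803 sabins.
Target A₂ = 0.161·317.832/0.39 = 131.208 sabins (V = 317.832 m³).
Shortfall: 131.208 − 88.803 = 42.4 sabins.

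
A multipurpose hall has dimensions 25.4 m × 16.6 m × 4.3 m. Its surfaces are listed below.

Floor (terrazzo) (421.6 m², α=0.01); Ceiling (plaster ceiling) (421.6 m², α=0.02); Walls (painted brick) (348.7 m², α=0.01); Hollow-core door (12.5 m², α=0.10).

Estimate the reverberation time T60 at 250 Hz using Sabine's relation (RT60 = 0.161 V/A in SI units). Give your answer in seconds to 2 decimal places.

16.79 s

Equivalent absorption area: A = 421.6×0.01 + 421.6×0.02 + 348.7×0.01 + 12.5×0.10 = 17.385 m².
Room volume: 1813.052 m³.
RT60 = 0.161 · V / A = 0.161 × 1813.052 / 17.385 = 16.79 s.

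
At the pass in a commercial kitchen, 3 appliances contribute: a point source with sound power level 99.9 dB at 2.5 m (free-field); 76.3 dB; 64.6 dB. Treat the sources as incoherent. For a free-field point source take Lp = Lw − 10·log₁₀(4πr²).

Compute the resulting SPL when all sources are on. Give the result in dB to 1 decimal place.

Source at 2.5 m: Lp = 99.9 − 10·log₁₀(4π·2.5²) = 99.9 − 10·log₁₀(78.540) = 80.9 dB.
Sum in the linear (power) domain: Σ 10^(Lᵢ/10) = 10^(80.9/10) + 10^(76.3/10) + 10^(64.6/10) = 1.686e+08.
L_total = 10·log₁₀(1.686e+08) = 82.3 dB.

82.3 dB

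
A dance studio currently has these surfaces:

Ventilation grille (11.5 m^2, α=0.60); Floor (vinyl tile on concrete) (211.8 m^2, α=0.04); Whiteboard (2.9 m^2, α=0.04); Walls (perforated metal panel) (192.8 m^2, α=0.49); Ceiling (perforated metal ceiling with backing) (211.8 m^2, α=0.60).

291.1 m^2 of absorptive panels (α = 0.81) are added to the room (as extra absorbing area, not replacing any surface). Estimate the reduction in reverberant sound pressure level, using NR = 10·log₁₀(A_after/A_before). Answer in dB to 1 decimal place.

3.0 dB

Summing Sᵢαᵢ: 6.900 + 8.472 + 0.116 + 94.472 + 127.080 → A_before = 237.040 sabins.
Added absorption = 291.1 × 0.81 = 235.791 sabins.
A_after = 237.040 + 235.791 = 472.831 sabins.
NR = 10·log₁₀(472.831/237.040) = 3.0 dB.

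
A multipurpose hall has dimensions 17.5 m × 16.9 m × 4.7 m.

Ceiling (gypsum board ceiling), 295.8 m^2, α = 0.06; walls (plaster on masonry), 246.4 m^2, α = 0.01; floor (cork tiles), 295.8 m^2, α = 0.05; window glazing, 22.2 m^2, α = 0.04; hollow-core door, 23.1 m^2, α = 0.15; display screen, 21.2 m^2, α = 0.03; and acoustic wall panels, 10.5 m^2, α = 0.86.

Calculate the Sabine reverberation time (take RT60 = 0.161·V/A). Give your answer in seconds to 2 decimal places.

Total absorption A = 295.8×0.06 + 246.4×0.01 + 295.8×0.05 + 22.2×0.04 + 23.1×0.15 + 21.2×0.03 + 10.5×0.86
  = 17.748 + 2.464 + 14.790 + 0.888 + 3.465 + 0.636 + 9.030 = 49.021 m^2 sabins.
V = 17.5·16.9·4.7 = 1390.025 m³.
Sabine: RT60 = 0.161 × 1390.025 / 49.021 = 4.57 s.

4.57 s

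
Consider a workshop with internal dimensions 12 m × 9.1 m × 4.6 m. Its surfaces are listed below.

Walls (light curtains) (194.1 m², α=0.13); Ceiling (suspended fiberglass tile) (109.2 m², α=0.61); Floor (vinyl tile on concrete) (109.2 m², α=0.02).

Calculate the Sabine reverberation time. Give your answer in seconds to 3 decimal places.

Equivalent absorption area: A = 194.1·0.13 + 109.2·0.61 + 109.2·0.02 = 94.029 m².
Room volume: 502.32 m³.
Sabine: RT60 = 0.161 × 502.32 / 94.029 = 0.860 s.

0.860 s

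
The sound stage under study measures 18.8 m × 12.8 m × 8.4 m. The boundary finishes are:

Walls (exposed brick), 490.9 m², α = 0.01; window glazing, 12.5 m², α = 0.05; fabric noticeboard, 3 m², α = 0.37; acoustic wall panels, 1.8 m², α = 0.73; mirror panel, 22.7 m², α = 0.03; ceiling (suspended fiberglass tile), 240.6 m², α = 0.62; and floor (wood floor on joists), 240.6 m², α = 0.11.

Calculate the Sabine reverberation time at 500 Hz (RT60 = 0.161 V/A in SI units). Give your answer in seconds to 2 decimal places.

A = Σ Sᵢαᵢ = 490.9*0.01 + 12.5*0.05 + 3*0.37 + 1.8*0.73 + 22.7*0.03 + 240.6*0.62 + 240.6*0.11 = 184.277 sabins.
Room volume: 2021.376 m³.
Sabine: RT60 = 0.161 × 2021.376 / 184.277 = 1.77 s.

1.77 s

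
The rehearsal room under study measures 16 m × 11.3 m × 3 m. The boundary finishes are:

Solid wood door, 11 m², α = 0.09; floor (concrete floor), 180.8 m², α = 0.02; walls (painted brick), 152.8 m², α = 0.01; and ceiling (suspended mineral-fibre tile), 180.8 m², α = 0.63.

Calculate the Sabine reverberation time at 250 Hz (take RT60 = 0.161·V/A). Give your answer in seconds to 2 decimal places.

Total absorption A = 11*0.09 + 180.8*0.02 + 152.8*0.01 + 180.8*0.63
  = 0.990 + 3.616 + 1.528 + 113.904 = 120.038 m² sabins.
Room volume: 542.4 m³.
Sabine: RT60 = 0.161 × 542.4 / 120.038 = 0.73 s.

0.73 sec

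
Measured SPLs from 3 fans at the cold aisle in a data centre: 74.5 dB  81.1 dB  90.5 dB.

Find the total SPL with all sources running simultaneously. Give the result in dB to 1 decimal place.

Converting to relative power and adding: 10^(74.5/10) + 10^(81.1/10) + 10^(90.5/10) = 1.279e+09.
Back to dB: 10·log₁₀ Σ = 91.1 dB.

91.1 dB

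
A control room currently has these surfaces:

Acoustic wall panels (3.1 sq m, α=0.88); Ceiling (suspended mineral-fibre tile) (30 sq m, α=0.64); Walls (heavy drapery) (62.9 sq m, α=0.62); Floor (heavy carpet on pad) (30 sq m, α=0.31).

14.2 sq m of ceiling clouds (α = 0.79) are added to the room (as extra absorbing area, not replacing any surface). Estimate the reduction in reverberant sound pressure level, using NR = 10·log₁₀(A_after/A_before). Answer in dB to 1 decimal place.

0.6 dB

Summing Sᵢαᵢ: 2.728 + 19.200 + 38.998 + 9.300 → A_before = 70.226 sabins.
Added absorption = 14.2 × 0.79 = 11.218 sabins.
A_after = 70.226 + 11.218 = 81.444 sabins.
NR = 10·log₁₀(81.444/70.226) = 0.6 dB.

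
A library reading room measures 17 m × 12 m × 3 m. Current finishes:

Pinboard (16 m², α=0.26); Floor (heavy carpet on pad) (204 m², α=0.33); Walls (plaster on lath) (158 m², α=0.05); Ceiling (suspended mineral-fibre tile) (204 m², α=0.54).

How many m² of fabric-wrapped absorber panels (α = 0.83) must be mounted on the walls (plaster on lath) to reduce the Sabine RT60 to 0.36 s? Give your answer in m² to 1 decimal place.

107.9

A₁ = Σ Sᵢαᵢ = 16×0.26 + 204×0.33 + 158×0.05 + 204×0.54 = 189.540 sabins.
V = 612 m³. Target absorption A₂ = 0.161 × 612 / 0.36 = 273.700 sabins.
Absorption to add: 273.700 − 189.540 = 84.160 sabins.
Net gain per m²: Δα = 0.83 − 0.05 = 0.78.
Area = ΔA/Δα = 84.160/0.78 = 107.9 m².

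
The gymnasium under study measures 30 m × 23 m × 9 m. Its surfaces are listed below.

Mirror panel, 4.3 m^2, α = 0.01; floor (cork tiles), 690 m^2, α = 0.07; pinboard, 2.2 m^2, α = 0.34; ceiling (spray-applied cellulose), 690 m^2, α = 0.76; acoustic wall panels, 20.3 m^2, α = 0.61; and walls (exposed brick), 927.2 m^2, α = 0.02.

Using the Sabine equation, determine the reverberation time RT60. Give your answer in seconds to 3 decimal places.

Summing Sᵢαᵢ: 0.043 + 48.300 + 0.748 + 524.400 + 12.383 + 18.544 → A = 604.418 sabins.
V = 30·23·9 = 6210 m³.
Sabine: RT60 = 0.161 × 6210 / 604.418 = 1.654 s.

1.654 s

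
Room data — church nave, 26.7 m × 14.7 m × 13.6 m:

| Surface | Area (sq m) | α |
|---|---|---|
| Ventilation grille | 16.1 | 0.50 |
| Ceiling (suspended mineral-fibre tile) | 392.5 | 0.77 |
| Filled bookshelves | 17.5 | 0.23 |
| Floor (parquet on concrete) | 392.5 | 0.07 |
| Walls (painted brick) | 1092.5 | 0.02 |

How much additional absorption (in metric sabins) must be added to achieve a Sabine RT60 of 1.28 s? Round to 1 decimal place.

Total absorption A₁ = 16.1×0.50 + 392.5×0.77 + 17.5×0.23 + 392.5×0.07 + 1092.5×0.02
  = 8.050 + 302.225 + 4.025 + 27.475 + 21.850 = 363.625 sq m sabins.
Target A₂ = 0.161·5337.864/1.28 = 671.403 sabins (V = 5337.864 m³).
Additional absorption ΔA = 671.403 − 363.625 = 307.8 sabins.

307.8 sabins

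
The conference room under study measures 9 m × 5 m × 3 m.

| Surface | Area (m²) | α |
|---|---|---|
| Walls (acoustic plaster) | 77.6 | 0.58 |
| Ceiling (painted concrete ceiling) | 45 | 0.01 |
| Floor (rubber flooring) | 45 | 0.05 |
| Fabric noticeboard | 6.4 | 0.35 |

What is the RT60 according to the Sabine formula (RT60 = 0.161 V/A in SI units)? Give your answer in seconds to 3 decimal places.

0.435 s

Equivalent absorption area: A = 77.6×0.58 + 45×0.01 + 45×0.05 + 6.4×0.35 = 49.948 m².
Room volume: 135 m³.
Sabine: RT60 = 0.161 × 135 / 49.948 = 0.435 s.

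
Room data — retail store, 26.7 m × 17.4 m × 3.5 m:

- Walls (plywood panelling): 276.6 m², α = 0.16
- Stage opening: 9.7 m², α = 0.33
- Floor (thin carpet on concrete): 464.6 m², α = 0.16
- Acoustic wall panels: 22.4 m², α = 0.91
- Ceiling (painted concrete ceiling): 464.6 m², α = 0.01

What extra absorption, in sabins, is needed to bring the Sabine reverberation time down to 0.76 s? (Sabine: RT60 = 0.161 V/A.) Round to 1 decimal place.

Summing Sᵢαᵢ: 44.256 + 3.201 + 74.336 + 20.384 + 4.646 → A₁ = 146.823 sabins.
Target A₂ = 0.161·1626.03/0.76 = 344.462 sabins (V = 1626.03 m³).
Shortfall: 344.462 − 146.823 = 197.6 sabins.

197.6 sabins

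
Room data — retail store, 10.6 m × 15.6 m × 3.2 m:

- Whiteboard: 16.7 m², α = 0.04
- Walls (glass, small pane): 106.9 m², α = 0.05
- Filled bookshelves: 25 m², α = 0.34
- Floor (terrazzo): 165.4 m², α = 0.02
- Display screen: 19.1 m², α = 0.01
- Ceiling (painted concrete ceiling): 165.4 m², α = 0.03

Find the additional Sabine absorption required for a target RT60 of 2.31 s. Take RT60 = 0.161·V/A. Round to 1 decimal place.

Equivalent absorption area: A₁ = 16.7*0.04 + 106.9*0.05 + 25*0.34 + 165.4*0.02 + 19.1*0.01 + 165.4*0.03 = 22.974 m².
Target A₂ = 0.161·529.152/2.31 = 36.880 sabins (V = 529.152 m³).
ΔA = A₂ − A₁ = 36.880 − 22.974 = 13.9 sabins.

13.9 sabins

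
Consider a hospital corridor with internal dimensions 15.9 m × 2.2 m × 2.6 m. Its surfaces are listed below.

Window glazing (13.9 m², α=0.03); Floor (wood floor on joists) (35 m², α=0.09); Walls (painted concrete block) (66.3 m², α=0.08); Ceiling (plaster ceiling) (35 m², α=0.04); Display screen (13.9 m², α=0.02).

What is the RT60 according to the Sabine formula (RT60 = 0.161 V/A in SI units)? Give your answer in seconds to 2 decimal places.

A = Σ Sᵢαᵢ = 13.9×0.03 + 35×0.09 + 66.3×0.08 + 35×0.04 + 13.9×0.02 = 10.549 sabins.
V = 15.9·2.2·2.6 = 90.948 m³.
T = 0.161 V/A = 0.161·90.948/10.549 = 1.39 s.

1.39 s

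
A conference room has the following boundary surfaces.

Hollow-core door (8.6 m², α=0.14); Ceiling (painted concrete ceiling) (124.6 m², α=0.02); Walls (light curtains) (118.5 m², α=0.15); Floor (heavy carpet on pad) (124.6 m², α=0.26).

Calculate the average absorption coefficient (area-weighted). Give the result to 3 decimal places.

Total surface area S = 376.3 m².
Σ(Sᵢαᵢ) = 8.6×0.14 + 124.6×0.02 + 118.5×0.15 + 124.6×0.26 = 53.867.
ᾱ = A/S = 0.143.

0.143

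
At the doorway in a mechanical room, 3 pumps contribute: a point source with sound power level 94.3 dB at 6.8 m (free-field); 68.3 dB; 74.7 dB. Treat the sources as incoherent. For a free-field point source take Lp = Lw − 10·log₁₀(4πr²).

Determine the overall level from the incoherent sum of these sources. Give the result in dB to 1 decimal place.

Source at 6.8 m: Lp = 94.3 − 10·log₁₀(4π·6.8²) = 94.3 − 10·log₁₀(581.069) = 66.7 dB.
Σ 10^(Lᵢ/10) = 4.095e+07.
L_total = 10·log₁₀(4.095e+07) = 76.1 dB.

76.1 dB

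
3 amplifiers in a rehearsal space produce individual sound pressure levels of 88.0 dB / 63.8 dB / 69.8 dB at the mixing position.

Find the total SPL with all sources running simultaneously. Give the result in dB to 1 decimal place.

88.1 dB

Σ 10^(Lᵢ/10) = 6.429e+08.
Back to dB: 10·log₁₀ Σ = 88.1 dB.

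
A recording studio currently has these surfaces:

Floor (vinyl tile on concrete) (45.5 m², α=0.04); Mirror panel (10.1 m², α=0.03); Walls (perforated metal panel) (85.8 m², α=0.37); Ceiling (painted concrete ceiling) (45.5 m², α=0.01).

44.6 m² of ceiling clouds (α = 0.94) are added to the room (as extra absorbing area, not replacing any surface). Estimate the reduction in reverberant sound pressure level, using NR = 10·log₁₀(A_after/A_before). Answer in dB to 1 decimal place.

3.5 dB

Equivalent absorption area: A_before = 45.5·0.04 + 10.1·0.03 + 85.8·0.37 + 45.5·0.01 = 34.324 m².
Added absorption = 44.6 × 0.94 = 41.924 sabins.
New total A_after = 76.248 sabins.
Reduction = 10 log₁₀(A_after/A_before) = 10 log₁₀(2.2214) = 3.5 dB.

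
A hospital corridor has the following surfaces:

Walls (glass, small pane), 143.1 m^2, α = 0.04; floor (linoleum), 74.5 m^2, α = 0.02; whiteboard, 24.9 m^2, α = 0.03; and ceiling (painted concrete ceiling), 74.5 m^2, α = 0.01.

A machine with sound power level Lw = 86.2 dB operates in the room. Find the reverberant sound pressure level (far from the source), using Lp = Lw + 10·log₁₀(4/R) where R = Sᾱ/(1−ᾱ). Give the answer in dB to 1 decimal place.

A = 8.706 sabins; S = 317.0 m^2.
ᾱ = 8.706/317.0 = 0.0275; R = Sᾱ/(1−ᾱ) = 8.706/(1−0.0275) = 8.952 m^2.
Lp = Lw + 10 log₁₀(4/R) = 86.2 -3.50 = 82.7 dB.

82.7 dB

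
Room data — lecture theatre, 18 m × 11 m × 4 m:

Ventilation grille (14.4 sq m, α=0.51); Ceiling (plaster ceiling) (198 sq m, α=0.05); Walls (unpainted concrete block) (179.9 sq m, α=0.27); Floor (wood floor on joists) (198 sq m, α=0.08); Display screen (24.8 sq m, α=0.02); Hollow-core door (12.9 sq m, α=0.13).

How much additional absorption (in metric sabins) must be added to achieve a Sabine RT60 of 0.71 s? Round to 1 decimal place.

95.8 sabins

A₁ = Σ Sᵢαᵢ = 14.4·0.51 + 198·0.05 + 179.9·0.27 + 198·0.08 + 24.8·0.02 + 12.9·0.13 = 83.830 sabins.
For T = 0.71 s, need A₂ = 0.161·V/T = 0.161·792/0.71 = 179.594 sabins.
ΔA = A₂ − A₁ = 179.594 − 83.830 = 95.8 sabins.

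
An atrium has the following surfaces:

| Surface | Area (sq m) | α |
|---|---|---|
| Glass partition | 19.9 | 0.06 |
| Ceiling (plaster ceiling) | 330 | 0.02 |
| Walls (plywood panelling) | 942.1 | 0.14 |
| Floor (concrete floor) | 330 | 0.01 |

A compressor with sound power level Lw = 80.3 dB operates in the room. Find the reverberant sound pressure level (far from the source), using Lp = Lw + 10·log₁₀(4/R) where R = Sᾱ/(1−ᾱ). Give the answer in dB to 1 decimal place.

64.4 dB

A = 142.988 sabins; S = 1622.0 sq m.
ᾱ = 0.0882, so room constant R = A/(1−ᾱ) = 156.819 sq m.
Lp = Lw + 10 log₁₀(4/R) = 80.3 -15.93 = 64.4 dB.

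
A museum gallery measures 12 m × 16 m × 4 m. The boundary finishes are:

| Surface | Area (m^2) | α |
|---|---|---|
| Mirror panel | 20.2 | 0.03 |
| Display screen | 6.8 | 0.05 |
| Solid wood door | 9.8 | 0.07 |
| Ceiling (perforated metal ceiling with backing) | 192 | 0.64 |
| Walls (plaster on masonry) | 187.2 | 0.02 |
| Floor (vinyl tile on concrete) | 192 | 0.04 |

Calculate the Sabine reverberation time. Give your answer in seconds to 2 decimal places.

Equivalent absorption area: A = 20.2*0.03 + 6.8*0.05 + 9.8*0.07 + 192*0.64 + 187.2*0.02 + 192*0.04 = 135.936 m^2.
Volume V = 12 × 16 × 4 = 768 m³.
RT60 = 0.161 · V / A = 0.161 × 768 / 135.936 = 0.91 s.

0.91 seconds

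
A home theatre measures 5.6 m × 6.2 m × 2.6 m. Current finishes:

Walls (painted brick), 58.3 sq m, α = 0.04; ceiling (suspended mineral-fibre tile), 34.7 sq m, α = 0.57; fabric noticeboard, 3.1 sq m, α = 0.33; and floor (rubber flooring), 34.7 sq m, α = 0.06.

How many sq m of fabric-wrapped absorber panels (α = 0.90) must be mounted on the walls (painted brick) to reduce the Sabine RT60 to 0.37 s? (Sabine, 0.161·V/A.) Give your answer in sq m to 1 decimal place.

Summing Sᵢαᵢ: 2.332 + 19.779 + 1.023 + 2.082 → A₁ = 25.216 sabins.
V = 90.272 m³. Target absorption A₂ = 0.161 × 90.272 / 0.37 = 39.281 sabins.
Absorption to add: 39.281 − 25.216 = 14.065 sabins.
Each sq m of panel replacing the walls (painted brick) adds (0.90 − 0.04) = 0.86 sabins.
Panel area = 14.065 / 0.86 = 16.4 sq m.

16.4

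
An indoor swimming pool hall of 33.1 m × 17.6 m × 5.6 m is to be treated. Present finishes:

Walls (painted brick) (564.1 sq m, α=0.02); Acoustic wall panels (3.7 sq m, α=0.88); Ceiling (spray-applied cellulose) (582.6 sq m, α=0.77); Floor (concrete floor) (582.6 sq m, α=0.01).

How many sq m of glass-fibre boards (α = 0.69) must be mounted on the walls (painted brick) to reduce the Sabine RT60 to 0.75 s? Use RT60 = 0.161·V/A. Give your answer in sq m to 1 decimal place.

345.3

Total absorption A₁ = 564.1*0.02 + 3.7*0.88 + 582.6*0.77 + 582.6*0.01
  = 11.282 + 3.256 + 448.602 + 5.826 = 468.966 sq m sabins.
Required A₂ = 0.161·3262.336/0.75 = 700.315 sabins.
ΔA needed = 700.315 − 468.966 = 231.349 sabins.
Net gain per sq m: Δα = 0.69 − 0.02 = 0.67.
Panel area = 231.349 / 0.67 = 345.3 sq m.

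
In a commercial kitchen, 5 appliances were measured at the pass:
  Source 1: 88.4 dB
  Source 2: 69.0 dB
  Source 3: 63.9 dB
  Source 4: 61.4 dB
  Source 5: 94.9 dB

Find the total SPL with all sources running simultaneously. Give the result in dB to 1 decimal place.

95.8 dB

Σ 10^(Lᵢ/10) = 3.794e+09.
Back to dB: 10·log₁₀ Σ = 95.8 dB.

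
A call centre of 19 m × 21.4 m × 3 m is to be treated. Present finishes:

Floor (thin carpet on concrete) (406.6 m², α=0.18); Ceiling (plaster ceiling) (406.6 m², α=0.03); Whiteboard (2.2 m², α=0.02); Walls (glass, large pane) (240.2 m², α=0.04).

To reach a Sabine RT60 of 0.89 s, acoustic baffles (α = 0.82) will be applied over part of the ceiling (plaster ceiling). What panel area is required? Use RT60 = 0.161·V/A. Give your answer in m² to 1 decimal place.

Summing Sᵢαᵢ: 73.188 + 12.198 + 0.044 + 9.608 → A₁ = 95.038 sabins.
Required A₂ = 0.161·1219.8/0.89 = 220.660 sabins.
ΔA needed = 220.660 − 95.038 = 125.622 sabins.
Each m² of panel replacing the ceiling (plaster ceiling) adds (0.82 − 0.03) = 0.79 sabins.
Area = ΔA/Δα = 125.622/0.79 = 159.0 m².

159.0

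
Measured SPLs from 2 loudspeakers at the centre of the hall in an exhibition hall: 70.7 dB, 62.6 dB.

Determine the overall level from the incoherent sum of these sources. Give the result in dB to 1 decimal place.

Sum in the linear (power) domain: Σ 10^(Lᵢ/10) = 10^(70.7/10) + 10^(62.6/10) = 1.357e+07.
L_total = 10·log₁₀(1.357e+07) = 71.3 dB.

71.3 dB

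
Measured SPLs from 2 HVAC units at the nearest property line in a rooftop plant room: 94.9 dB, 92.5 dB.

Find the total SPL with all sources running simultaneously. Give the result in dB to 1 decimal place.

96.9 dB

Converting to relative power and adding: 10^(94.9/10) + 10^(92.5/10) = 4.869e+09.
L_total = 10·log₁₀(4.869e+09) = 96.9 dB.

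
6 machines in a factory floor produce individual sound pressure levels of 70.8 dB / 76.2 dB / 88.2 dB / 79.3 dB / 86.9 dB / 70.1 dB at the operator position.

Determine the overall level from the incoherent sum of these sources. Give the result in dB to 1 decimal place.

91.1 dB

Σ 10^(Lᵢ/10) = 1.3e+09.
L_total = 10·log₁₀(1.3e+09) = 91.1 dB.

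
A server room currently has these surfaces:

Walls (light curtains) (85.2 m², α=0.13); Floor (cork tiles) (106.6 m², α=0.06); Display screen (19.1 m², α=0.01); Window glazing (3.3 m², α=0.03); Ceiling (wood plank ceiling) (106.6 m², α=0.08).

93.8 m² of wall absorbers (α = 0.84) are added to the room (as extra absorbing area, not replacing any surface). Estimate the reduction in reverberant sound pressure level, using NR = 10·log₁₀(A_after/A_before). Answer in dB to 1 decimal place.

6.0 dB

Equivalent absorption area: A_before = 85.2·0.13 + 106.6·0.06 + 19.1·0.01 + 3.3·0.03 + 106.6·0.08 = 26.290 m².
Treatment contributes 93.8·0.84 = 78.792 sabins.
New total A_after = 105.082 sabins.
Reduction = 10 log₁₀(A_after/A_before) = 10 log₁₀(3.9970) = 6.0 dB.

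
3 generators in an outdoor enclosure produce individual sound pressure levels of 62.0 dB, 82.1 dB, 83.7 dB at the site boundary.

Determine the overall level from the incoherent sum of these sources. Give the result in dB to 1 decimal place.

86.0 dB

Sum in the linear (power) domain: Σ 10^(Lᵢ/10) = 10^(62.0/10) + 10^(82.1/10) + 10^(83.7/10) = 3.982e+08.
Back to dB: 10·log₁₀ Σ = 86.0 dB.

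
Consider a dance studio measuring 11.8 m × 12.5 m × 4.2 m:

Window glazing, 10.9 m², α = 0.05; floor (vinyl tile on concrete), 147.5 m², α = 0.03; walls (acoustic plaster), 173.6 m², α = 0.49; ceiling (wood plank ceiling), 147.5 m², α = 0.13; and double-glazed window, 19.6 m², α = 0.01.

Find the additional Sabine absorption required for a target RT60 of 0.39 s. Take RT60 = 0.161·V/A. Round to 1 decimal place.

Total absorption A₁ = 10.9×0.05 + 147.5×0.03 + 173.6×0.49 + 147.5×0.13 + 19.6×0.01
  = 0.545 + 4.425 + 85.064 + 19.175 + 0.196 = 109.405 m² sabins.
V = 619.5 m³. Required absorption A₂ = 0.161 × 619.5 / 0.39 = 255.742 sabins.
Additional absorption ΔA = 255.742 − 109.405 = 146.3 sabins.

146.3 sabins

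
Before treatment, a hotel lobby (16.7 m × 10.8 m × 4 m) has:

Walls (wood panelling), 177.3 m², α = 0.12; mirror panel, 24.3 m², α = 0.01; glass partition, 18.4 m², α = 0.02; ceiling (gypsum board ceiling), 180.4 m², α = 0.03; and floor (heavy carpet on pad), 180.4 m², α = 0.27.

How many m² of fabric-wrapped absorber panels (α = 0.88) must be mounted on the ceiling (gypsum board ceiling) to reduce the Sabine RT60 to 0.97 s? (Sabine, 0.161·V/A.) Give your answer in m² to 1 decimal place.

51.5

Equivalent absorption area: A₁ = 177.3*0.12 + 24.3*0.01 + 18.4*0.02 + 180.4*0.03 + 180.4*0.27 = 76.007 m².
V = 721.44 m³. Target absorption A₂ = 0.161 × 721.44 / 0.97 = 119.744 sabins.
ΔA needed = 119.744 − 76.007 = 43.737 sabins.
Each m² of panel replacing the ceiling (gypsum board ceiling) adds (0.88 − 0.03) = 0.85 sabins.
Panel area = 43.737 / 0.85 = 51.5 m².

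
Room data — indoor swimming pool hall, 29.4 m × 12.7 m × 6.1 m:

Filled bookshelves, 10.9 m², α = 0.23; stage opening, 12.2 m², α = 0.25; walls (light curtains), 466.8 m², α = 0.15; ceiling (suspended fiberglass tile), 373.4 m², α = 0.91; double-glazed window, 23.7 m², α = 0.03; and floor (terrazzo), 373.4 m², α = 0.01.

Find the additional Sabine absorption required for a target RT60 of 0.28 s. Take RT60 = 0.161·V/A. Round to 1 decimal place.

Equivalent absorption area: A₁ = 10.9×0.23 + 12.2×0.25 + 466.8×0.15 + 373.4×0.91 + 23.7×0.03 + 373.4×0.01 = 419.816 m².
Target A₂ = 0.161·2277.618/0.28 = 1309.630 sabins (V = 2277.618 m³).
Shortfall: 1309.630 − 419.816 = 889.8 sabins.

889.8 sabins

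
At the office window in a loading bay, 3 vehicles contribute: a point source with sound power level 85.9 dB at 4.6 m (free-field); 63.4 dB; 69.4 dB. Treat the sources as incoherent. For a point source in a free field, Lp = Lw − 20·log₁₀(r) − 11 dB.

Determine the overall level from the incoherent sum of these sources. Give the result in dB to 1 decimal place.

70.9 dB

Source at 4.6 m: Lp = 85.9 − 20·log₁₀(4.6) − 11 = 61.6 dB.
Converting to relative power and adding: 10^(61.6/10) + 10^(63.4/10) + 10^(69.4/10) = 1.234e+07.
Combined level = 10 log₁₀(1.234e+07) = 70.9 dB.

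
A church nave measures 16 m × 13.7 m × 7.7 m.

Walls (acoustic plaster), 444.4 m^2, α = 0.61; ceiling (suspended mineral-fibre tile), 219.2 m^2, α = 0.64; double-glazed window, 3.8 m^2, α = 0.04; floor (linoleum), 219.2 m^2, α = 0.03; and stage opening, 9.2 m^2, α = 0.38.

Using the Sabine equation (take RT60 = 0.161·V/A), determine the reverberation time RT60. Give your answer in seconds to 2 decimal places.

Total absorption A = 444.4×0.61 + 219.2×0.64 + 3.8×0.04 + 219.2×0.03 + 9.2×0.38
  = 271.084 + 140.288 + 0.152 + 6.576 + 3.496 = 421.596 m^2 sabins.
V = 16·13.7·7.7 = 1687.84 m³.
Sabine: RT60 = 0.161 × 1687.84 / 421.596 = 0.64 s.

0.64 seconds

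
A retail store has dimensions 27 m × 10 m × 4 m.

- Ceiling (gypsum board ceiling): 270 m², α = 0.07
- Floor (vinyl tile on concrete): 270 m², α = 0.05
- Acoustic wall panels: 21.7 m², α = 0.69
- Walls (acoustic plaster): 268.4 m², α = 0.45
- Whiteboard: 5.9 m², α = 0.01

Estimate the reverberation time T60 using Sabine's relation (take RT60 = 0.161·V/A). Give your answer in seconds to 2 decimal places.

Summing Sᵢαᵢ: 18.900 + 13.500 + 14.973 + 120.780 + 0.059 → A = 168.212 sabins.
V = 27·10·4 = 1080 m³.
RT60 = 0.161 · V / A = 0.161 × 1080 / 168.212 = 1.03 s.

1.03 s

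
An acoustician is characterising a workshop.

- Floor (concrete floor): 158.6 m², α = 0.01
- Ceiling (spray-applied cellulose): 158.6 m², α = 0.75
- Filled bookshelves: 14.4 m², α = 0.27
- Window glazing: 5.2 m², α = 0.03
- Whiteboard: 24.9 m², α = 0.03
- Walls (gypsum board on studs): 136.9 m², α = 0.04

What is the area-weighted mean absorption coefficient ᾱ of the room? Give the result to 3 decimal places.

S = Σ Sᵢ = 158.6 + 158.6 + 14.4 + 5.2 + 24.9 + 136.9 = 498.6 m².
Weighted sum Σ Sα = 130.803.
ᾱ = 130.803 / 498.6 = 0.262.

0.262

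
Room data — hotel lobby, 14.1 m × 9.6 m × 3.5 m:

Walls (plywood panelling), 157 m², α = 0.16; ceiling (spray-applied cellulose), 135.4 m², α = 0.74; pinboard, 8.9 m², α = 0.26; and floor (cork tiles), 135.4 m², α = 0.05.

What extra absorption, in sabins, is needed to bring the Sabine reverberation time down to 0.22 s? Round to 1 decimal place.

Summing Sᵢαᵢ: 25.120 + 100.196 + 2.314 + 6.770 → A₁ = 134.400 sabins.
For T = 0.22 s, need A₂ = 0.161·V/T = 0.161·473.76/0.22 = 346.706 sabins.
Additional absorption ΔA = 346.706 − 134.400 = 212.3 sabins.

212.3 sabins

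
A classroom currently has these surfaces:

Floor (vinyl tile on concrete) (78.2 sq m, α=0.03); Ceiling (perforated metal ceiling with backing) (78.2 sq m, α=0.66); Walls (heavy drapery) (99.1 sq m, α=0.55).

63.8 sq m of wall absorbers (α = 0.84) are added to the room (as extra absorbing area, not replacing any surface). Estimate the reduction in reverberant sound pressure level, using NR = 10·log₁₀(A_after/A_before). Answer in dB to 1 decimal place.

1.7 dB

Equivalent absorption area: A_before = 78.2·0.03 + 78.2·0.66 + 99.1·0.55 = 108.463 sq m.
Added absorption = 63.8 × 0.84 = 53.592 sabins.
A_after = 108.463 + 53.592 = 162.055 sabins.
Reduction = 10 log₁₀(A_after/A_before) = 10 log₁₀(1.4941) = 1.7 dB.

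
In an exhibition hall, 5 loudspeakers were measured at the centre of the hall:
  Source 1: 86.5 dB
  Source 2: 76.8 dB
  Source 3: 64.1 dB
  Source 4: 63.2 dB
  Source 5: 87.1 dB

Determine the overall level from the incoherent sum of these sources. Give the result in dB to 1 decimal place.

Σ 10^(Lᵢ/10) = 1.012e+09.
Combined level = 10 log₁₀(1.012e+09) = 90.1 dB.

90.1 dB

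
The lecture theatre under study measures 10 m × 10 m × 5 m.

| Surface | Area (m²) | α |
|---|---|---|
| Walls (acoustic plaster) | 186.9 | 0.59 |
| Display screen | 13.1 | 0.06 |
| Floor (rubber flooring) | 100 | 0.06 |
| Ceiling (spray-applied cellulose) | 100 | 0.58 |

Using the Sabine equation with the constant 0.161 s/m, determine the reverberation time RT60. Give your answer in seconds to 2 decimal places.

0.46 seconds

Summing Sᵢαᵢ: 110.271 + 0.786 + 6.000 + 58.000 → A = 175.057 sabins.
Volume V = 10 × 10 × 5 = 500 m³.
RT60 = 0.161 · V / A = 0.161 × 500 / 175.057 = 0.46 s.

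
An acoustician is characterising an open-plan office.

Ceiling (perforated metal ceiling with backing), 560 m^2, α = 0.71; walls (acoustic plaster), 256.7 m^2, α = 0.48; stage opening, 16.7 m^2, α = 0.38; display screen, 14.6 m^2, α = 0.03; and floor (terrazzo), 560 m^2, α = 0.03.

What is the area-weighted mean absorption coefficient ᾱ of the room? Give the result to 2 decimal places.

0.39

Total surface area S = 1408.0 m^2.
Σ(Sᵢαᵢ) = 560·0.71 + 256.7·0.48 + 16.7·0.38 + 14.6·0.03 + 560·0.03 = 544.400.
ᾱ = 544.400 / 1408.0 = 0.39.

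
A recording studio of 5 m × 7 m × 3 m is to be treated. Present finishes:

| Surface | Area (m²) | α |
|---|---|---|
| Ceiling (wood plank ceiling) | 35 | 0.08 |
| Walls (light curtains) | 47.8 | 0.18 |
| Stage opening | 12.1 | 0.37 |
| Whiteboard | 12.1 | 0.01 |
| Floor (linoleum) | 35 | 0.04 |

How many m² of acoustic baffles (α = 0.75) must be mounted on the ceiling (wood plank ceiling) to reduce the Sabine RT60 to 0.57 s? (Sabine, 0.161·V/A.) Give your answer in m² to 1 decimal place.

Equivalent absorption area: A₁ = 35×0.08 + 47.8×0.18 + 12.1×0.37 + 12.1×0.01 + 35×0.04 = 17.402 m².
V = 105 m³. Target absorption A₂ = 0.161 × 105 / 0.57 = 29.658 sabins.
Absorption to add: 29.658 − 17.402 = 12.256 sabins.
Net gain per m²: Δα = 0.75 − 0.08 = 0.67.
Area = ΔA/Δα = 12.256/0.67 = 18.3 m².

18.3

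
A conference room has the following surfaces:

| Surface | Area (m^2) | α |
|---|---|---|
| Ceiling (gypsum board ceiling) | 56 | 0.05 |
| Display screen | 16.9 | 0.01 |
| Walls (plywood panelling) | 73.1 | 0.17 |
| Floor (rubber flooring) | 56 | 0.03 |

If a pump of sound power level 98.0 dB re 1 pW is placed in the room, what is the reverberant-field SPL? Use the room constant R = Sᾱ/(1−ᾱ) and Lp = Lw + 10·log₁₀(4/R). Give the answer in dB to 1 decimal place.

A = 17.076 sabins; S = 202.0 m^2.
ᾱ = 17.076/202.0 = 0.0845; R = Sᾱ/(1−ᾱ) = 17.076/(1−0.0845) = 18.652 m^2.
Lp = Lw + 10 log₁₀(4/R) = 98.0 -6.69 = 91.3 dB.

91.3 dB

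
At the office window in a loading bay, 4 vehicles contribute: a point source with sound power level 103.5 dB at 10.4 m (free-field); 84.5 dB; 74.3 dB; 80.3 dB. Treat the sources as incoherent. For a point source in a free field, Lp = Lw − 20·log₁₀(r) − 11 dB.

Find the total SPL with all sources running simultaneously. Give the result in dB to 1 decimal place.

Source at 10.4 m: Lp = 103.5 − 20·log₁₀(10.4) − 11 = 72.2 dB.
Σ 10^(Lᵢ/10) = 4.325e+08.
Combined level = 10 log₁₀(4.325e+08) = 86.4 dB.

86.4 dB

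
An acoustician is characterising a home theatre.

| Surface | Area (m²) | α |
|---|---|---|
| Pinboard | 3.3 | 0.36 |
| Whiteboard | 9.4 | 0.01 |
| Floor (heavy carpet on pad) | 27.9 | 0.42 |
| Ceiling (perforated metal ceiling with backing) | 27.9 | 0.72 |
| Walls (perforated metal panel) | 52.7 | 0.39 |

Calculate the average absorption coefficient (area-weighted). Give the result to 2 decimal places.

0.44

Total surface area S = 121.2 m².
A = 3.3×0.36 + 9.4×0.01 + 27.9×0.42 + 27.9×0.72 + 52.7×0.39 = 53.641 sabins.
ᾱ = A/S = 0.44.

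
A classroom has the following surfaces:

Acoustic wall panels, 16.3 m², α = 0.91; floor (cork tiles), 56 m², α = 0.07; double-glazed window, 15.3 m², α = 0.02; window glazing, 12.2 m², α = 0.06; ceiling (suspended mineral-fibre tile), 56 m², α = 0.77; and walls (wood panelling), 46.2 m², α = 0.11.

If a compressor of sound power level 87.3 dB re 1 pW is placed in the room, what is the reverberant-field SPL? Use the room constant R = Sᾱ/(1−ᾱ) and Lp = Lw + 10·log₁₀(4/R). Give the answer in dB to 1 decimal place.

Σ(Sᵢαᵢ) = 16.3×0.91 + 56×0.07 + 15.3×0.02 + 12.2×0.06 + 56×0.77 + 46.2×0.11 = 67.993; total area S = 202.0 m².
ᾱ = 0.3366, so room constant R = A/(1−ᾱ) = 102.492 m².
Lp = Lw + 10 log₁₀(4/R) = 87.3 -14.09 = 73.2 dB.

73.2 dB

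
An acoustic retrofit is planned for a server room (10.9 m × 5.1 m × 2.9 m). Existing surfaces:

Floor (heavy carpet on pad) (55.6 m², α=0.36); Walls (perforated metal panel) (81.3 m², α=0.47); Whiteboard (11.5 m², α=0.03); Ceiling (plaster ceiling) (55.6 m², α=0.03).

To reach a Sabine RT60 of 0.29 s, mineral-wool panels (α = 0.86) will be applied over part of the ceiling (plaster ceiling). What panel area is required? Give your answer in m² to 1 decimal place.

35.3

Equivalent absorption area: A₁ = 55.6·0.36 + 81.3·0.47 + 11.5·0.03 + 55.6·0.03 = 60.240 m².
V = 161.211 m³. Target absorption A₂ = 0.161 × 161.211 / 0.29 = 89.500 sabins.
Absorption to add: 89.500 − 60.240 = 29.260 sabins.
Net gain per m²: Δα = 0.86 − 0.03 = 0.83.
Area = ΔA/Δα = 29.260/0.83 = 35.3 m².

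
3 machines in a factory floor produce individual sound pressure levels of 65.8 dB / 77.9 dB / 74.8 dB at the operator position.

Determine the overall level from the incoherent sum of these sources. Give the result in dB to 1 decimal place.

79.8 dB

Sum in the linear (power) domain: Σ 10^(Lᵢ/10) = 10^(65.8/10) + 10^(77.9/10) + 10^(74.8/10) = 9.566e+07.
Combined level = 10 log₁₀(9.566e+07) = 79.8 dB.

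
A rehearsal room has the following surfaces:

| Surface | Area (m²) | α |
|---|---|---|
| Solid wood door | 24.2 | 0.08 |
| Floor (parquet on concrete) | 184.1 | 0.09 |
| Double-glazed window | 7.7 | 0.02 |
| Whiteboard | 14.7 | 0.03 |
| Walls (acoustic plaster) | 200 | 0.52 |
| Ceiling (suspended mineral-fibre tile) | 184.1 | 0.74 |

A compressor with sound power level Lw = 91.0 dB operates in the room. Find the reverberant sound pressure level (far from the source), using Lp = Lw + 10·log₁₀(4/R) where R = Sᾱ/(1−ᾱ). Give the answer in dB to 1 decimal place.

Σ(Sᵢαᵢ) = 24.2·0.08 + 184.1·0.09 + 7.7·0.02 + 14.7·0.03 + 200·0.52 + 184.1·0.74 = 259.334; total area S = 614.8 m².
ᾱ = 259.334/614.8 = 0.4218; R = Sᾱ/(1−ᾱ) = 259.334/(1−0.4218) = 448.520 m².
Lp = Lw + 10 log₁₀(4/R) = 91.0 -20.50 = 70.5 dB.

70.5 dB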